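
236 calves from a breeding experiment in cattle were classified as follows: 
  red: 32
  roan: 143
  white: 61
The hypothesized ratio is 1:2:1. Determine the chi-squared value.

17.720

Expected counts for N = 236 under a 1:2:1 ratio (total parts = 4):
  red: 236 × 1/4 = 59
  roan: 236 × 2/4 = 118
  white: 236 × 1/4 = 59
χ² = Σ (O − E)² / E
  red: (32 − 59)² / 59 = 12.3559
  roan: (143 − 118)² / 118 = 5.2966
  white: (61 − 59)² / 59 = 0.0678
χ² = 12.3559 + 5.2966 + 0.0678 = 17.7203 ≈ 17.720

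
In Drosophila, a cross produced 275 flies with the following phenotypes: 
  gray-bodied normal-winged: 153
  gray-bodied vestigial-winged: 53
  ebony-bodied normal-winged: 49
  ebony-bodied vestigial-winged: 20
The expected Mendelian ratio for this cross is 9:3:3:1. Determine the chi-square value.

0.646

Total ratio parts = 16. Expected numbers out of 275:
  gray-bodied normal-winged: 275 × 9/16 = 154.6875
  gray-bodied vestigial-winged: 275 × 3/16 = 51.5625
  ebony-bodied normal-winged: 275 × 3/16 = 51.5625
  ebony-bodied vestigial-winged: 275 × 1/16 = 17.1875
χ² = Σ (O − E)² / E
  gray-bodied normal-winged: (153 − 154.6875)² / 154.6875 = 0.0184
  gray-bodied vestigial-winged: (53 − 51.5625)² / 51.5625 = 0.0401
  ebony-bodied normal-winged: (49 − 51.5625)² / 51.5625 = 0.1273
  ebony-bodied vestigial-winged: (20 − 17.1875)² / 17.1875 = 0.4602
χ² = 0.0184 + 0.0401 + 0.1273 + 0.4602 = 0.646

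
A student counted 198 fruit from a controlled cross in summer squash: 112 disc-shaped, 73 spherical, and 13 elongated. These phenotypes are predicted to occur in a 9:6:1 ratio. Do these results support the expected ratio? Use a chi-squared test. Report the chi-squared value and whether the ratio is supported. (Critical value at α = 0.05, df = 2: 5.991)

Expected counts for N = 198 under a 9:6:1 ratio (total parts = 16):
  disc-shaped: 198 × 9/16 = 111.375
  spherical: 198 × 6/16 = 74.25
  elongated: 198 × 1/16 = 12.375
χ² = Σ (O − E)² / E
  disc-shaped: (112 − 111.375)² / 111.375 = 0.0035
  spherical: (73 − 74.25)² / 74.25 = 0.0210
  elongated: (13 − 12.375)² / 12.375 = 0.0316
χ² = 0.0035 + 0.0210 + 0.0316 = 0.0561 ≈ 0.056
Degrees of freedom = 3 − 1 = 2; critical value at α = 0.05 is 5.991.
Since 0.056 < 5.991, we fail to reject the null hypothesis — the data are consistent with the 9:6:1 ratio.

0.056; consistent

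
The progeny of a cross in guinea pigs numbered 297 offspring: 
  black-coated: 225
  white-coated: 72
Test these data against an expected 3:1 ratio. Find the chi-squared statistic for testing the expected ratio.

0.091

Under the 3:1 hypothesis (Σ ratio = 4, N = 297):
  black-coated: 297 × 3/4 = 222.75
  white-coated: 297 × 1/4 = 74.25
χ² = Σ (O − E)² / E
  black-coated: (225 − 222.75)² / 222.75 = 0.0227
  white-coated: (72 − 74.25)² / 74.25 = 0.0682
χ² = 0.0227 + 0.0682 = 0.0909 ≈ 0.091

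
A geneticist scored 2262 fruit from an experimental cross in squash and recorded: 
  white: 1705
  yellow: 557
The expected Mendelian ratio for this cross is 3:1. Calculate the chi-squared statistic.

0.170

Expected counts for N = 2262 under a 3:1 ratio (total parts = 4):
  white: 2262 × 3/4 = 1696.5
  yellow: 2262 × 1/4 = 565.5
χ² = Σ (O − E)² / E
  white: (1705 − 1696.5)² / 1696.5 = 0.0426
  yellow: (557 − 565.5)² / 565.5 = 0.1278
χ² = 0.0426 + 0.1278 = 0.1704 ≈ 0.170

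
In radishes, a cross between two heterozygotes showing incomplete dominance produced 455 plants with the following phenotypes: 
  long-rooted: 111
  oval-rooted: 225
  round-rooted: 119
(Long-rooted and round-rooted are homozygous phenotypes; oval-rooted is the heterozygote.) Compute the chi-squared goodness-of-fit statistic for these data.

With incomplete dominance, a heterozygote × heterozygote cross gives a 1:2:1 phenotypic ratio.
Total ratio parts = 4. Expected numbers out of 455:
  long-rooted: 455 × 1/4 = 113.75
  oval-rooted: 455 × 2/4 = 227.5
  round-rooted: 455 × 1/4 = 113.75
χ² = Σ (O − E)² / E
  long-rooted: (111 − 113.75)² / 113.75 = 0.0665
  oval-rooted: (225 − 227.5)² / 227.5 = 0.0275
  round-rooted: (119 − 113.75)² / 113.75 = 0.2423
χ² = 0.0665 + 0.0275 + 0.2423 = 0.3363 ≈ 0.336

0.336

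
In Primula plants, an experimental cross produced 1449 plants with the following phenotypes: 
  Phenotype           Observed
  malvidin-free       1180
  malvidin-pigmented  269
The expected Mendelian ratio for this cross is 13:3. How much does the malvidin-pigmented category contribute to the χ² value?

0.027

Total ratio parts = 16. Expected numbers out of 1449:
  malvidin-free: 1449 × 13/16 = 1177.3125
  malvidin-pigmented: 1449 × 3/16 = 271.6875
Contribution of malvidin-pigmented: (269 − 271.6875)² / 271.6875 = 0.0266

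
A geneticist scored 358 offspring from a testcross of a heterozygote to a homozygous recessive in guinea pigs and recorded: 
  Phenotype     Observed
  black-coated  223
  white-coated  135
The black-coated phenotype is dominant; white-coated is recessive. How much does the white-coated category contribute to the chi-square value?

10.816

A testcross of a heterozygote (Aa × aa) gives a 1:1 phenotypic ratio.
Total ratio parts = 2. Expected numbers out of 358:
  black-coated: 358 × 1/2 = 179
  white-coated: 358 × 1/2 = 179
Contribution of white-coated: (135 − 179)² / 179 = 10.8156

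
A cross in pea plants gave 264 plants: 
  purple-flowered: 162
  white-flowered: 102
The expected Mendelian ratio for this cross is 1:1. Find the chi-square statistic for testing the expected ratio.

13.636

Expected counts for N = 264 under a 1:1 ratio (total parts = 2):
  purple-flowered: 264 × 1/2 = 132
  white-flowered: 264 × 1/2 = 132
χ² = Σ (O − E)² / E
  purple-flowered: (162 − 132)² / 132 = 6.8182
  white-flowered: (102 − 132)² / 132 = 6.8182
χ² = 6.8182 + 6.8182 = 13.6364 ≈ 13.636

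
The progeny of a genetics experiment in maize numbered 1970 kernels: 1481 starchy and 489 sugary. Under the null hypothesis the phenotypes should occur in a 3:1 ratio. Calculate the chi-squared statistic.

The 3:1 ratio has 4 parts, so with N = 1970 the expected counts are:
  starchy: 1970 × 3/4 = 1477.5
  sugary: 1970 × 1/4 = 492.5
χ² = Σ (O − E)² / E
  starchy: (1481 − 1477.5)² / 1477.5 = 0.0083
  sugary: (489 − 492.5)² / 492.5 = 0.0249
χ² = 0.0083 + 0.0249 = 0.0332 ≈ 0.033

0.033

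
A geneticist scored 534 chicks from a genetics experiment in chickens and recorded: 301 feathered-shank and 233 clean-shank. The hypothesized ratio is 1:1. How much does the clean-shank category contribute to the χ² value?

4.330

Total ratio parts = 2. Expected numbers out of 534:
  feathered-shank: 534 × 1/2 = 267
  clean-shank: 534 × 1/2 = 267
Contribution of clean-shank: (233 − 267)² / 267 = 4.3296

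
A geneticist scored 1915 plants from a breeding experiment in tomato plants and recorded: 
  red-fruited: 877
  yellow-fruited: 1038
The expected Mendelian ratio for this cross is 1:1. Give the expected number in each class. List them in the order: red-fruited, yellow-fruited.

Total ratio parts = 2. Expected numbers out of 1915:
  red-fruited: 1915 × 1/2 = 957.5
  yellow-fruited: 1915 × 1/2 = 957.5

957.5, 957.5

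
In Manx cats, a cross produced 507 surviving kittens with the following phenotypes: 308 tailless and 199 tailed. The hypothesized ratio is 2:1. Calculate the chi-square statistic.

7.988

Under the 2:1 hypothesis (Σ ratio = 3, N = 507):
  tailless: 507 × 2/3 = 338
  tailed: 507 × 1/3 = 169
χ² = Σ (O − E)² / E
  tailless: (308 − 338)² / 338 = 2.6627
  tailed: (199 − 169)² / 169 = 5.3254
χ² = 2.6627 + 5.3254 = 7.9881 ≈ 7.988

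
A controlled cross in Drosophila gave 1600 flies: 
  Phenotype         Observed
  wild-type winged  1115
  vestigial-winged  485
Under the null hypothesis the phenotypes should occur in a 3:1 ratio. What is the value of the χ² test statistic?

24.083

The 3:1 ratio has 4 parts, so with N = 1600 the expected counts are:
  wild-type winged: 1600 × 3/4 = 1200
  vestigial-winged: 1600 × 1/4 = 400
χ² = Σ (O − E)² / E
  wild-type winged: (1115 − 1200)² / 1200 = 6.0208
  vestigial-winged: (485 − 400)² / 400 = 18.0625
χ² = 6.0208 + 18.0625 = 24.0833 ≈ 24.083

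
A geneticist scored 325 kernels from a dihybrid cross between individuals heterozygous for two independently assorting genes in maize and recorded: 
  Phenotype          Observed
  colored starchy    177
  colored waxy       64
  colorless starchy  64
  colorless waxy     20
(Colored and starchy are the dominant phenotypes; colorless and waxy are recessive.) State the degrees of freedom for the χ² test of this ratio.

A dihybrid F₂ with independent assortment and complete dominance at both loci gives a 9:3:3:1 phenotypic ratio.
A goodness-of-fit test with 4 phenotype classes has df = 4 − 1 = 3.

3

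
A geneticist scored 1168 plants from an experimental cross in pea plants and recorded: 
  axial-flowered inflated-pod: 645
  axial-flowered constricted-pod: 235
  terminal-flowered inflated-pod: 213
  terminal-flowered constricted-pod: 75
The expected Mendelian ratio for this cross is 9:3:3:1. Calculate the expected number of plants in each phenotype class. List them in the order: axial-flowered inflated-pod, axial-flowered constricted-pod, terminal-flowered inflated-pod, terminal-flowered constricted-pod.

Under the 9:3:3:1 hypothesis (Σ ratio = 16, N = 1168):
  axial-flowered inflated-pod: 1168 × 9/16 = 657
  axial-flowered constricted-pod: 1168 × 3/16 = 219
  terminal-flowered inflated-pod: 1168 × 3/16 = 219
  terminal-flowered constricted-pod: 1168 × 1/16 = 73

657, 219, 219, 73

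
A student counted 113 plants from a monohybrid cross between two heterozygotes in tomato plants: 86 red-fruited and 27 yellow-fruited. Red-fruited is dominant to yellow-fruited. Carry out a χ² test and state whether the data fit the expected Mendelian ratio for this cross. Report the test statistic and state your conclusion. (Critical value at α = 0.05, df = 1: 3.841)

0.074; consistent

For a monohybrid cross between heterozygotes with complete dominance, the expected phenotypic ratio is 3:1.
The 3:1 ratio has 4 parts, so with N = 113 the expected counts are:
  red-fruited: 113 × 3/4 = 84.75
  yellow-fruited: 113 × 1/4 = 28.25
χ² = Σ (O − E)² / E
  red-fruited: (86 − 84.75)² / 84.75 = 0.0184
  yellow-fruited: (27 − 28.25)² / 28.25 = 0.0553
χ² = 0.0184 + 0.0553 = 0.0737 ≈ 0.074
Degrees of freedom = 2 − 1 = 1; critical value at α = 0.05 is 3.841.
Since 0.074 < 3.841, we fail to reject the null hypothesis — the data are consistent with the 3:1 ratio.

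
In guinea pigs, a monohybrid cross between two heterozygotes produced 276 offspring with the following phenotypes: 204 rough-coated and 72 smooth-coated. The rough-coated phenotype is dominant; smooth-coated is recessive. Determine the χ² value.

0.174

For a monohybrid cross between heterozygotes with complete dominance, the expected phenotypic ratio is 3:1.
The 3:1 ratio has 4 parts, so with N = 276 the expected counts are:
  rough-coated: 276 × 3/4 = 207
  smooth-coated: 276 × 1/4 = 69
χ² = Σ (O − E)² / E
  rough-coated: (204 − 207)² / 207 = 0.0435
  smooth-coated: (72 − 69)² / 69 = 0.1304
χ² = 0.0435 + 0.1304 = 0.1739 ≈ 0.174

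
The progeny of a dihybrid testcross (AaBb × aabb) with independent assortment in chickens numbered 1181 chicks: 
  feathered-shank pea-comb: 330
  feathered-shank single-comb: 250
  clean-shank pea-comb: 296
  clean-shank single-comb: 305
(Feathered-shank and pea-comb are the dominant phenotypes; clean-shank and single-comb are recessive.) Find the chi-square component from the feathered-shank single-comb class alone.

A dihybrid testcross with independent assortment gives a 1:1:1:1 ratio.
Total ratio parts = 4. Expected numbers out of 1181:
  feathered-shank pea-comb: 1181 × 1/4 = 295.25
  feathered-shank single-comb: 1181 × 1/4 = 295.25
  clean-shank pea-comb: 1181 × 1/4 = 295.25
  clean-shank single-comb: 1181 × 1/4 = 295.25
Contribution of feathered-shank single-comb: (250 − 295.25)² / 295.25 = 6.9350

6.935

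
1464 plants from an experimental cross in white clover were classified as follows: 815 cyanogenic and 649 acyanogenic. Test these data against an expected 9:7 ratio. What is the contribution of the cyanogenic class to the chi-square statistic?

The 9:7 ratio has 16 parts, so with N = 1464 the expected counts are:
  cyanogenic: 1464 × 9/16 = 823.5
  acyanogenic: 1464 × 7/16 = 640.5
Contribution of cyanogenic: (815 − 823.5)² / 823.5 = 0.0877

0.088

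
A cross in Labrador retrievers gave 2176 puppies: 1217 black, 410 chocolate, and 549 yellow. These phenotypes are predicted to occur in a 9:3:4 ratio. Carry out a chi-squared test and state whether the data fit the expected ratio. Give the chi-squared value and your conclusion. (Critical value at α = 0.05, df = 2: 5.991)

Expected counts for N = 2176 under a 9:3:4 ratio (total parts = 16):
  black: 2176 × 9/16 = 1224
  chocolate: 2176 × 3/16 = 408
  yellow: 2176 × 4/16 = 544
χ² = Σ (O − E)² / E
  black: (1217 − 1224)² / 1224 = 0.0400
  chocolate: (410 − 408)² / 408 = 0.0098
  yellow: (549 − 544)² / 544 = 0.0460
χ² = 0.0400 + 0.0098 + 0.0460 = 0.0958 ≈ 0.096
Degrees of freedom = 3 − 1 = 2; critical value at α = 0.05 is 5.991.
Since 0.096 < 5.991, we fail to reject the null hypothesis — the data are consistent with the 9:3:4 ratio.

0.096; consistent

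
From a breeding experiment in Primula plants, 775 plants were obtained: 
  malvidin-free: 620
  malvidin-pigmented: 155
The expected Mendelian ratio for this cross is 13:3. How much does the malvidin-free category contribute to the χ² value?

0.149

The 13:3 ratio has 16 parts, so with N = 775 the expected counts are:
  malvidin-free: 775 × 13/16 = 629.6875
  malvidin-pigmented: 775 × 3/16 = 145.3125
Contribution of malvidin-free: (620 − 629.6875)² / 629.6875 = 0.1490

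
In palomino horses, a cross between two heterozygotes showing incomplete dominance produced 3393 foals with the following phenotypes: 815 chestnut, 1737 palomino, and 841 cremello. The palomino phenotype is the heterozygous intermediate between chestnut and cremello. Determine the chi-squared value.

With incomplete dominance, a heterozygote × heterozygote cross gives a 1:2:1 phenotypic ratio.
Expected counts for N = 3393 under a 1:2:1 ratio (total parts = 4):
  chestnut: 3393 × 1/4 = 848.25
  palomino: 3393 × 2/4 = 1696.5
  cremello: 3393 × 1/4 = 848.25
χ² = Σ (O − E)² / E
  chestnut: (815 − 848.25)² / 848.25 = 1.3033
  palomino: (1737 − 1696.5)² / 1696.5 = 0.9668
  cremello: (841 − 848.25)² / 848.25 = 0.0620
χ² = 1.3033 + 0.9668 + 0.0620 = 2.3321 ≈ 2.332

2.332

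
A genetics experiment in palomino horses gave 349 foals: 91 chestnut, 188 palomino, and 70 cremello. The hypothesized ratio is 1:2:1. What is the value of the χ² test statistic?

4.616

Under the 1:2:1 hypothesis (Σ ratio = 4, N = 349):
  chestnut: 349 × 1/4 = 87.25
  palomino: 349 × 2/4 = 174.5
  cremello: 349 × 1/4 = 87.25
χ² = Σ (O − E)² / E
  chestnut: (91 − 87.25)² / 87.25 = 0.1612
  palomino: (188 − 174.5)² / 174.5 = 1.0444
  cremello: (70 − 87.25)² / 87.25 = 3.4105
χ² = 0.1612 + 1.0444 + 3.4105 = 4.6161 ≈ 4.616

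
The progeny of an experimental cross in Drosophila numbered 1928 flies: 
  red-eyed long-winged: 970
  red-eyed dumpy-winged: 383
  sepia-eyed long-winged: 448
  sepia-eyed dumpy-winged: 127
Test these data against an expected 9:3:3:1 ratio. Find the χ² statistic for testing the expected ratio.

34.416

Expected counts for N = 1928 under a 9:3:3:1 ratio (total parts = 16):
  red-eyed long-winged: 1928 × 9/16 = 1084.5
  red-eyed dumpy-winged: 1928 × 3/16 = 361.5
  sepia-eyed long-winged: 1928 × 3/16 = 361.5
  sepia-eyed dumpy-winged: 1928 × 1/16 = 120.5
χ² = Σ (O − E)² / E
  red-eyed long-winged: (970 − 1084.5)² / 1084.5 = 12.0888
  red-eyed dumpy-winged: (383 − 361.5)² / 361.5 = 1.2787
  sepia-eyed long-winged: (448 − 361.5)² / 361.5 = 20.6978
  sepia-eyed dumpy-winged: (127 − 120.5)² / 120.5 = 0.3506
χ² = 12.0888 + 1.2787 + 20.6978 + 0.3506 = 34.4159 ≈ 34.416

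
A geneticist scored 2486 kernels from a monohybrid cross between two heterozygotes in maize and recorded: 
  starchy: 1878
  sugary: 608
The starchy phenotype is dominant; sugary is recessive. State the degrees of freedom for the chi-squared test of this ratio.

1

For a monohybrid cross between heterozygotes with complete dominance, the expected phenotypic ratio is 3:1.
A goodness-of-fit test with 2 phenotype classes has df = 2 − 1 = 1.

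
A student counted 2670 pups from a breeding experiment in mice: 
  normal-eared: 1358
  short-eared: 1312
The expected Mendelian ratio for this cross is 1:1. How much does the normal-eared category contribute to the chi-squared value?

0.396

Under the 1:1 hypothesis (Σ ratio = 2, N = 2670):
  normal-eared: 2670 × 1/2 = 1335
  short-eared: 2670 × 1/2 = 1335
Contribution of normal-eared: (1358 − 1335)² / 1335 = 0.3963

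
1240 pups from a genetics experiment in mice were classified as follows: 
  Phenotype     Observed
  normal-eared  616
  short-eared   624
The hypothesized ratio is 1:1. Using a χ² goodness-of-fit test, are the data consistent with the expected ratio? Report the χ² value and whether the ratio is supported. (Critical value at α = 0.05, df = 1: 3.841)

Total ratio parts = 2. Expected numbers out of 1240:
  normal-eared: 1240 × 1/2 = 620
  short-eared: 1240 × 1/2 = 620
χ² = Σ (O − E)² / E
  normal-eared: (616 − 620)² / 620 = 0.0258
  short-eared: (624 − 620)² / 620 = 0.0258
χ² = 0.0258 + 0.0258 = 0.0516 ≈ 0.052
Degrees of freedom = 2 − 1 = 1; critical value at α = 0.05 is 3.841.
Since 0.052 < 3.841, we fail to reject the null hypothesis — the data are consistent with the 1:1 ratio.

0.052; consistent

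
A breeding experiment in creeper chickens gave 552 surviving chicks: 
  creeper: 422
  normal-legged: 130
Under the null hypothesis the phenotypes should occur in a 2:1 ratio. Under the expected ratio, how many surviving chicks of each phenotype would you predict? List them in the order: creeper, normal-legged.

368, 184

Under the 2:1 hypothesis (Σ ratio = 3, N = 552):
  creeper: 552 × 2/3 = 368
  normal-legged: 552 × 1/3 = 184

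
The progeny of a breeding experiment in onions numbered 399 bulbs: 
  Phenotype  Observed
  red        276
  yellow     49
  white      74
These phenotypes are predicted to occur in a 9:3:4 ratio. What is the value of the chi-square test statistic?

27.399

Expected counts for N = 399 under a 9:3:4 ratio (total parts = 16):
  red: 399 × 9/16 = 224.4375
  yellow: 399 × 3/16 = 74.8125
  white: 399 × 4/16 = 99.75
χ² = Σ (O − E)² / E
  red: (276 − 224.4375)² / 224.4375 = 11.8460
  yellow: (49 − 74.8125)² / 74.8125 = 8.9061
  white: (74 − 99.75)² / 99.75 = 6.6472
χ² = 11.8460 + 8.9061 + 6.6472 = 27.3993 ≈ 27.399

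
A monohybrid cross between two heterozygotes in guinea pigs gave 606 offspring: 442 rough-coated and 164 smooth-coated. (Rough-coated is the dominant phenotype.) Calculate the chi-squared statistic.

1.375

For a monohybrid cross between heterozygotes with complete dominance, the expected phenotypic ratio is 3:1.
Total ratio parts = 4. Expected numbers out of 606:
  rough-coated: 606 × 3/4 = 454.5
  smooth-coated: 606 × 1/4 = 151.5
χ² = Σ (O − E)² / E
  rough-coated: (442 − 454.5)² / 454.5 = 0.3438
  smooth-coated: (164 − 151.5)² / 151.5 = 1.0314
χ² = 0.3438 + 1.0314 = 1.3752 ≈ 1.375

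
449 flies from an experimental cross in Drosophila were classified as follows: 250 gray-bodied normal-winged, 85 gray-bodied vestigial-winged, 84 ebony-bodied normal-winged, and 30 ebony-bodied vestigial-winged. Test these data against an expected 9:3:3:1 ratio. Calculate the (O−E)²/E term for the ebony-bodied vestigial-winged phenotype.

0.134

Expected counts for N = 449 under a 9:3:3:1 ratio (total parts = 16):
  gray-bodied normal-winged: 449 × 9/16 = 252.5625
  gray-bodied vestigial-winged: 449 × 3/16 = 84.1875
  ebony-bodied normal-winged: 449 × 3/16 = 84.1875
  ebony-bodied vestigial-winged: 449 × 1/16 = 28.0625
Contribution of ebony-bodied vestigial-winged: (30 − 28.0625)² / 28.0625 = 0.1338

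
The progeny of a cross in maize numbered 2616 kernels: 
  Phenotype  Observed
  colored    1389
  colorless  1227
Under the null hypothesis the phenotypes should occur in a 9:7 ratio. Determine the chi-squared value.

The 9:7 ratio has 16 parts, so with N = 2616 the expected counts are:
  colored: 2616 × 9/16 = 1471.5
  colorless: 2616 × 7/16 = 1144.5
χ² = Σ (O − E)² / E
  colored: (1389 − 1471.5)² / 1471.5 = 4.6254
  colorless: (1227 − 1144.5)² / 1144.5 = 5.9469
χ² = 4.6254 + 5.9469 = 10.5723 ≈ 10.572

10.572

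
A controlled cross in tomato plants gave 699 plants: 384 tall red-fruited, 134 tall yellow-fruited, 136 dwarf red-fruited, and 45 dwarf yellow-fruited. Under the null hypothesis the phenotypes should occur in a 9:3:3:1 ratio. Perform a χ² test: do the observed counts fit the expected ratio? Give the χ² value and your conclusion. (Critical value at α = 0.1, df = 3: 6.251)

0.506; consistent

Total ratio parts = 16. Expected numbers out of 699:
  tall red-fruited: 699 × 9/16 = 393.1875
  tall yellow-fruited: 699 × 3/16 = 131.0625
  dwarf red-fruited: 699 × 3/16 = 131.0625
  dwarf yellow-fruited: 699 × 1/16 = 43.6875
χ² = Σ (O − E)² / E
  tall red-fruited: (384 − 393.1875)² / 393.1875 = 0.2147
  tall yellow-fruited: (134 − 131.0625)² / 131.0625 = 0.0658
  dwarf red-fruited: (136 − 131.0625)² / 131.0625 = 0.1860
  dwarf yellow-fruited: (45 − 43.6875)² / 43.6875 = 0.0394
χ² = 0.2147 + 0.0658 + 0.1860 + 0.0394 = 0.5059 ≈ 0.506
Degrees of freedom = 4 − 1 = 3; critical value at α = 0.1 is 6.251.
Since 0.506 < 6.251, we fail to reject the null hypothesis — the data are consistent with the 9:3:3:1 ratio.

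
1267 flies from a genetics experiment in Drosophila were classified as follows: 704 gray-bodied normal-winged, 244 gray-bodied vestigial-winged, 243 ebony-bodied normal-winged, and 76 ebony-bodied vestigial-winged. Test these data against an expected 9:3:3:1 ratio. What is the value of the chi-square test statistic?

Expected counts for N = 1267 under a 9:3:3:1 ratio (total parts = 16):
  gray-bodied normal-winged: 1267 × 9/16 = 712.6875
  gray-bodied vestigial-winged: 1267 × 3/16 = 237.5625
  ebony-bodied normal-winged: 1267 × 3/16 = 237.5625
  ebony-bodied vestigial-winged: 1267 × 1/16 = 79.1875
χ² = Σ (O − E)² / E
  gray-bodied normal-winged: (704 − 712.6875)² / 712.6875 = 0.1059
  gray-bodied vestigial-winged: (244 − 237.5625)² / 237.5625 = 0.1744
  ebony-bodied normal-winged: (243 − 237.5625)² / 237.5625 = 0.1245
  ebony-bodied vestigial-winged: (76 − 79.1875)² / 79.1875 = 0.1283
χ² = 0.1059 + 0.1744 + 0.1245 + 0.1283 = 0.5331 ≈ 0.533

0.533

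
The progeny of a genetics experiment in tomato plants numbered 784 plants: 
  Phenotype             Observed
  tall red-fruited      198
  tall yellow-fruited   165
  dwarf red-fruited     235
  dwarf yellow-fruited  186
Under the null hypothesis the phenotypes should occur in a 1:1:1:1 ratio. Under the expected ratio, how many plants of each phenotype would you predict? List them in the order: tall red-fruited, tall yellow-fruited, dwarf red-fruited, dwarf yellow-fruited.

Expected counts for N = 784 under a 1:1:1:1 ratio (total parts = 4):
  tall red-fruited: 784 × 1/4 = 196
  tall yellow-fruited: 784 × 1/4 = 196
  dwarf red-fruited: 784 × 1/4 = 196
  dwarf yellow-fruited: 784 × 1/4 = 196

196, 196, 196, 196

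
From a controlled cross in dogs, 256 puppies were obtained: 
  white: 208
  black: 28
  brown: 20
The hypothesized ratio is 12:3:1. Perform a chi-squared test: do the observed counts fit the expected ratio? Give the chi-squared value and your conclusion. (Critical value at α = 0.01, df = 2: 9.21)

10.667; not consistent

The 12:3:1 ratio has 16 parts, so with N = 256 the expected counts are:
  white: 256 × 12/16 = 192
  black: 256 × 3/16 = 48
  brown: 256 × 1/16 = 16
χ² = Σ (O − E)² / E
  white: (208 − 192)² / 192 = 1.3333
  black: (28 − 48)² / 48 = 8.3333
  brown: (20 − 16)² / 16 = 1.0000
χ² = 1.3333 + 8.3333 + 1.0000 = 10.6666 ≈ 10.667
Degrees of freedom = 3 − 1 = 2; critical value at α = 0.01 is 9.21.
Since 10.667 > 9.21, we reject the null hypothesis — the data do not fit the 12:3:1 ratio.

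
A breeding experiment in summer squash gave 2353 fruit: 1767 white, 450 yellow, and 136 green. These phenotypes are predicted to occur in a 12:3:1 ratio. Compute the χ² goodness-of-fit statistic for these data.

1.011

Expected counts for N = 2353 under a 12:3:1 ratio (total parts = 16):
  white: 2353 × 12/16 = 1764.75
  yellow: 2353 × 3/16 = 441.1875
  green: 2353 × 1/16 = 147.0625
χ² = Σ (O − E)² / E
  white: (1767 − 1764.75)² / 1764.75 = 0.0029
  yellow: (450 − 441.1875)² / 441.1875 = 0.1760
  green: (136 − 147.0625)² / 147.0625 = 0.8322
χ² = 0.0029 + 0.1760 + 0.8322 = 1.0111 ≈ 1.011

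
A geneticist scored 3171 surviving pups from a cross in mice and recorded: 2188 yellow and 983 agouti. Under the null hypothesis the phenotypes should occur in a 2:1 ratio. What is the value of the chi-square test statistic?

7.771

The 2:1 ratio has 3 parts, so with N = 3171 the expected counts are:
  yellow: 3171 × 2/3 = 2114
  agouti: 3171 × 1/3 = 1057
χ² = Σ (O − E)² / E
  yellow: (2188 − 2114)² / 2114 = 2.5904
  agouti: (983 − 1057)² / 1057 = 5.1807
χ² = 2.5904 + 5.1807 = 7.7711 ≈ 7.771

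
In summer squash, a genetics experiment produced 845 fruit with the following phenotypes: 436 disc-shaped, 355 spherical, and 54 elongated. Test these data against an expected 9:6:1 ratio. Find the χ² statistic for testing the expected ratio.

7.865

The 9:6:1 ratio has 16 parts, so with N = 845 the expected counts are:
  disc-shaped: 845 × 9/16 = 475.3125
  spherical: 845 × 6/16 = 316.875
  elongated: 845 × 1/16 = 52.8125
χ² = Σ (O − E)² / E
  disc-shaped: (436 − 475.3125)² / 475.3125 = 3.2515
  spherical: (355 − 316.875)² / 316.875 = 4.5870
  elongated: (54 − 52.8125)² / 52.8125 = 0.0267
χ² = 3.2515 + 4.5870 + 0.0267 = 7.8652 ≈ 7.865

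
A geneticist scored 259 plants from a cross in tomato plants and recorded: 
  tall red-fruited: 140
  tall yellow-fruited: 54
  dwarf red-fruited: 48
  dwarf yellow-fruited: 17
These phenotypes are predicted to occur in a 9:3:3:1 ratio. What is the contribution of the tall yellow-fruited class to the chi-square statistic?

The 9:3:3:1 ratio has 16 parts, so with N = 259 the expected counts are:
  tall red-fruited: 259 × 9/16 = 145.6875
  tall yellow-fruited: 259 × 3/16 = 48.5625
  dwarf red-fruited: 259 × 3/16 = 48.5625
  dwarf yellow-fruited: 259 × 1/16 = 16.1875
Contribution of tall yellow-fruited: (54 − 48.5625)² / 48.5625 = 0.6088

0.609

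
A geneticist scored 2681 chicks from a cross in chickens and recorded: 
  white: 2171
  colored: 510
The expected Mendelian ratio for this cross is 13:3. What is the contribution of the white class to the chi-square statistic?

0.025

Expected counts for N = 2681 under a 13:3 ratio (total parts = 16):
  white: 2681 × 13/16 = 2178.3125
  colored: 2681 × 3/16 = 502.6875
Contribution of white: (2171 − 2178.3125)² / 2178.3125 = 0.0245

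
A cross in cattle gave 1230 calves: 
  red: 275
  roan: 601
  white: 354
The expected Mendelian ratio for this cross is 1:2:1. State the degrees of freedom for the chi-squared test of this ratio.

2

A goodness-of-fit test with 3 phenotype classes has df = 3 − 1 = 2.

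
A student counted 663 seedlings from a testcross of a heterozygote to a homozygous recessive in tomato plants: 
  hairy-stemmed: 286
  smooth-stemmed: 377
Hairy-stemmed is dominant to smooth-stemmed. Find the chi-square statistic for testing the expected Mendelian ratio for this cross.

A testcross of a heterozygote (Aa × aa) gives a 1:1 phenotypic ratio.
The 1:1 ratio has 2 parts, so with N = 663 the expected counts are:
  hairy-stemmed: 663 × 1/2 = 331.5
  smooth-stemmed: 663 × 1/2 = 331.5
χ² = Σ (O − E)² / E
  hairy-stemmed: (286 − 331.5)² / 331.5 = 6.2451
  smooth-stemmed: (377 − 331.5)² / 331.5 = 6.2451
χ² = 6.2451 + 6.2451 = 12.4902 ≈ 12.490

12.490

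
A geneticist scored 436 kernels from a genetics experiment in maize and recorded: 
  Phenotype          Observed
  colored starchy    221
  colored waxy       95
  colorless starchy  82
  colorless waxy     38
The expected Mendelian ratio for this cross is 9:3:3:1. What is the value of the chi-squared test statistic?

8.787

Expected counts for N = 436 under a 9:3:3:1 ratio (total parts = 16):
  colored starchy: 436 × 9/16 = 245.25
  colored waxy: 436 × 3/16 = 81.75
  colorless starchy: 436 × 3/16 = 81.75
  colorless waxy: 436 × 1/16 = 27.25
χ² = Σ (O − E)² / E
  colored starchy: (221 − 245.25)² / 245.25 = 2.3978
  colored waxy: (95 − 81.75)² / 81.75 = 2.1476
  colorless starchy: (82 − 81.75)² / 81.75 = 0.0008
  colorless waxy: (38 − 27.25)² / 27.25 = 4.2408
χ² = 2.3978 + 2.1476 + 0.0008 + 4.2408 = 8.787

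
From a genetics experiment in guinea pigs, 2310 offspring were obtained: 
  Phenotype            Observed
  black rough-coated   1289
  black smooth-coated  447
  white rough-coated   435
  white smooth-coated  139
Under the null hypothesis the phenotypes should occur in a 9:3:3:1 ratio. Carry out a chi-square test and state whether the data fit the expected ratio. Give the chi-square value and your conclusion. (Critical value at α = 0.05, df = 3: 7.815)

Total ratio parts = 16. Expected numbers out of 2310:
  black rough-coated: 2310 × 9/16 = 1299.375
  black smooth-coated: 2310 × 3/16 = 433.125
  white rough-coated: 2310 × 3/16 = 433.125
  white smooth-coated: 2310 × 1/16 = 144.375
χ² = Σ (O − E)² / E
  black rough-coated: (1289 − 1299.375)² / 1299.375 = 0.0828
  black smooth-coated: (447 − 433.125)² / 433.125 = 0.4445
  white rough-coated: (435 − 433.125)² / 433.125 = 0.0081
  white smooth-coated: (139 − 144.375)² / 144.375 = 0.2001
χ² = 0.0828 + 0.4445 + 0.0081 + 0.2001 = 0.7355 ≈ 0.736
Degrees of freedom = 4 − 1 = 3; critical value at α = 0.05 is 7.815.
Since 0.736 < 7.815, we fail to reject the null hypothesis — the data are consistent with the 9:3:3:1 ratio.

0.736; consistent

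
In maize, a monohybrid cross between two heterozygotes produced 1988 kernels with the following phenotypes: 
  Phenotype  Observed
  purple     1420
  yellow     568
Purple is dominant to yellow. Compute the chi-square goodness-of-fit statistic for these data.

13.524

For a monohybrid cross between heterozygotes with complete dominance, the expected phenotypic ratio is 3:1.
Expected counts for N = 1988 under a 3:1 ratio (total parts = 4):
  purple: 1988 × 3/4 = 1491
  yellow: 1988 × 1/4 = 497
χ² = Σ (O − E)² / E
  purple: (1420 − 1491)² / 1491 = 3.3810
  yellow: (568 − 497)² / 497 = 10.1429
χ² = 3.3810 + 10.1429 = 13.5239 ≈ 13.524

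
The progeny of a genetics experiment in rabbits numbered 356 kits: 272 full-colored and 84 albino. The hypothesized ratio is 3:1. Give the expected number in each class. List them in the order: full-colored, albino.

Under the 3:1 hypothesis (Σ ratio = 4, N = 356):
  full-colored: 356 × 3/4 = 267
  albino: 356 × 1/4 = 89

267, 89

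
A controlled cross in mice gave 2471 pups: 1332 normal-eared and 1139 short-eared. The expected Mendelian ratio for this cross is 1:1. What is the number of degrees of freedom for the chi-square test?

A goodness-of-fit test with 2 phenotype classes has df = 2 − 1 = 1.

1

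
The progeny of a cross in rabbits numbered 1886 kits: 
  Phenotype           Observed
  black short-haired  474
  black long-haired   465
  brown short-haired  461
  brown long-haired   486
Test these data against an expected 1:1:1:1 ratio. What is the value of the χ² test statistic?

Expected counts for N = 1886 under a 1:1:1:1 ratio (total parts = 4):
  black short-haired: 1886 × 1/4 = 471.5
  black long-haired: 1886 × 1/4 = 471.5
  brown short-haired: 1886 × 1/4 = 471.5
  brown long-haired: 1886 × 1/4 = 471.5
χ² = Σ (O − E)² / E
  black short-haired: (474 − 471.5)² / 471.5 = 0.0133
  black long-haired: (465 − 471.5)² / 471.5 = 0.0896
  brown short-haired: (461 − 471.5)² / 471.5 = 0.2338
  brown long-haired: (486 − 471.5)² / 471.5 = 0.4459
χ² = 0.0133 + 0.0896 + 0.2338 + 0.4459 = 0.7826 ≈ 0.783

0.783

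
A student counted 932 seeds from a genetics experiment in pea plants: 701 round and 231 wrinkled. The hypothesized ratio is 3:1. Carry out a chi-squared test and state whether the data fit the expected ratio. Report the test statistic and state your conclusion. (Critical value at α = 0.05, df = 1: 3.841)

0.023; consistent

Expected counts for N = 932 under a 3:1 ratio (total parts = 4):
  round: 932 × 3/4 = 699
  wrinkled: 932 × 1/4 = 233
χ² = Σ (O − E)² / E
  round: (701 − 699)² / 699 = 0.0057
  wrinkled: (231 − 233)² / 233 = 0.0172
χ² = 0.0057 + 0.0172 = 0.0229 ≈ 0.023
Degrees of freedom = 2 − 1 = 1; critical value at α = 0.05 is 3.841.
Since 0.023 < 3.841, we fail to reject the null hypothesis — the data are consistent with the 3:1 ratio.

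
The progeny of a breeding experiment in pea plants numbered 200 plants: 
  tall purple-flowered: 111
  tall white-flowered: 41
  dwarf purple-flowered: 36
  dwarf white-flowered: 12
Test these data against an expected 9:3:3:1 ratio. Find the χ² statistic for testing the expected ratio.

Expected counts for N = 200 under a 9:3:3:1 ratio (total parts = 16):
  tall purple-flowered: 200 × 9/16 = 112.5
  tall white-flowered: 200 × 3/16 = 37.5
  dwarf purple-flowered: 200 × 3/16 = 37.5
  dwarf white-flowered: 200 × 1/16 = 12.5
χ² = Σ (O − E)² / E
  tall purple-flowered: (111 − 112.5)² / 112.5 = 0.0200
  tall white-flowered: (41 − 37.5)² / 37.5 = 0.3267
  dwarf purple-flowered: (36 − 37.5)² / 37.5 = 0.0600
  dwarf white-flowered: (12 − 12.5)² / 12.5 = 0.0200
χ² = 0.0200 + 0.3267 + 0.0600 + 0.0200 = 0.4267 ≈ 0.427

0.427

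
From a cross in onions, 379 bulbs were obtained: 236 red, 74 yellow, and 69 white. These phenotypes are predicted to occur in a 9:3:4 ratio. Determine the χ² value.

9.561

Expected counts for N = 379 under a 9:3:4 ratio (total parts = 16):
  red: 379 × 9/16 = 213.1875
  yellow: 379 × 3/16 = 71.0625
  white: 379 × 4/16 = 94.75
χ² = Σ (O − E)² / E
  red: (236 − 213.1875)² / 213.1875 = 2.4411
  yellow: (74 − 71.0625)² / 71.0625 = 0.1214
  white: (69 − 94.75)² / 94.75 = 6.9980
χ² = 2.4411 + 0.1214 + 6.9980 = 9.5605 ≈ 9.561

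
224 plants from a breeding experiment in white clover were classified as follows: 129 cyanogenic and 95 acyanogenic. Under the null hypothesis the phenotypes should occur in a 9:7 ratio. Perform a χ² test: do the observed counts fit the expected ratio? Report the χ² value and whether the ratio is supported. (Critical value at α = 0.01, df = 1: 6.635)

Total ratio parts = 16. Expected numbers out of 224:
  cyanogenic: 224 × 9/16 = 126
  acyanogenic: 224 × 7/16 = 98
χ² = Σ (O − E)² / E
  cyanogenic: (129 − 126)² / 126 = 0.0714
  acyanogenic: (95 − 98)² / 98 = 0.0918
χ² = 0.0714 + 0.0918 = 0.1632 ≈ 0.163
Degrees of freedom = 2 − 1 = 1; critical value at α = 0.01 is 6.635.
Since 0.163 < 6.635, we fail to reject the null hypothesis — the data are consistent with the 9:7 ratio.

0.163; consistent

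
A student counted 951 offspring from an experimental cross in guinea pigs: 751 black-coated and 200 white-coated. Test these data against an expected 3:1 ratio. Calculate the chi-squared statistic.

7.992

The 3:1 ratio has 4 parts, so with N = 951 the expected counts are:
  black-coated: 951 × 3/4 = 713.25
  white-coated: 951 × 1/4 = 237.75
χ² = Σ (O − E)² / E
  black-coated: (751 − 713.25)² / 713.25 = 1.9980
  white-coated: (200 − 237.75)² / 237.75 = 5.9940
χ² = 1.9980 + 5.9940 = 7.992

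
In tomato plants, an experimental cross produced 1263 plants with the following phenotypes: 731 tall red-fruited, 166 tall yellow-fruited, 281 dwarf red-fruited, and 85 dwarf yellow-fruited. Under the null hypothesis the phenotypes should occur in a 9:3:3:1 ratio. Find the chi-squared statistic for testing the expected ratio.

30.480

Expected counts for N = 1263 under a 9:3:3:1 ratio (total parts = 16):
  tall red-fruited: 1263 × 9/16 = 710.4375
  tall yellow-fruited: 1263 × 3/16 = 236.8125
  dwarf red-fruited: 1263 × 3/16 = 236.8125
  dwarf yellow-fruited: 1263 × 1/16 = 78.9375
χ² = Σ (O − E)² / E
  tall red-fruited: (731 − 710.4375)² / 710.4375 = 0.5951
  tall yellow-fruited: (166 − 236.8125)² / 236.8125 = 21.1746
  dwarf red-fruited: (281 − 236.8125)² / 236.8125 = 8.2451
  dwarf yellow-fruited: (85 − 78.9375)² / 78.9375 = 0.4656
χ² = 0.5951 + 21.1746 + 8.2451 + 0.4656 = 30.4804 ≈ 30.480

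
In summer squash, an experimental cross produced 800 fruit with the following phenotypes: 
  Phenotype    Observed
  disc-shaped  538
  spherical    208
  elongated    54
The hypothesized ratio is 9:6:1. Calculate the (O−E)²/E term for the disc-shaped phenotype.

17.209

Expected counts for N = 800 under a 9:6:1 ratio (total parts = 16):
  disc-shaped: 800 × 9/16 = 450
  spherical: 800 × 6/16 = 300
  elongated: 800 × 1/16 = 50
Contribution of disc-shaped: (538 − 450)² / 450 = 17.2089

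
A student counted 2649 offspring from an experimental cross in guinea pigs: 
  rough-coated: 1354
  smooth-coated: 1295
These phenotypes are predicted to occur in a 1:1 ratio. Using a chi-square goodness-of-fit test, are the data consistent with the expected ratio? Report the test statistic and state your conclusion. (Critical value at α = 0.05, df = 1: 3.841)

1.314; consistent

Expected counts for N = 2649 under a 1:1 ratio (total parts = 2):
  rough-coated: 2649 × 1/2 = 1324.5
  smooth-coated: 2649 × 1/2 = 1324.5
χ² = Σ (O − E)² / E
  rough-coated: (1354 − 1324.5)² / 1324.5 = 0.6570
  smooth-coated: (1295 − 1324.5)² / 1324.5 = 0.6570
χ² = 0.6570 + 0.6570 = 1.314
Degrees of freedom = 2 − 1 = 1; critical value at α = 0.05 is 3.841.
Since 1.314 < 3.841, we fail to reject the null hypothesis — the data are consistent with the 1:1 ratio.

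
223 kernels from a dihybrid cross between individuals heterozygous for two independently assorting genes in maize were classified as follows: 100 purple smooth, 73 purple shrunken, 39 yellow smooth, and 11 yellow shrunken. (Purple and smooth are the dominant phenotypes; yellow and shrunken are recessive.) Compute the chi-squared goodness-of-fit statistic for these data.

A dihybrid F₂ with independent assortment and complete dominance at both loci gives a 9:3:3:1 phenotypic ratio.
Under the 9:3:3:1 hypothesis (Σ ratio = 16, N = 223):
  purple smooth: 223 × 9/16 = 125.4375
  purple shrunken: 223 × 3/16 = 41.8125
  yellow smooth: 223 × 3/16 = 41.8125
  yellow shrunken: 223 × 1/16 = 13.9375
χ² = Σ (O − E)² / E
  purple smooth: (100 − 125.4375)² / 125.4375 = 5.1585
  purple shrunken: (73 − 41.8125)² / 41.8125 = 23.2624
  yellow smooth: (39 − 41.8125)² / 41.8125 = 0.1892
  yellow shrunken: (11 − 13.9375)² / 13.9375 = 0.6191
χ² = 5.1585 + 23.2624 + 0.1892 + 0.6191 = 29.2292 ≈ 29.229

29.229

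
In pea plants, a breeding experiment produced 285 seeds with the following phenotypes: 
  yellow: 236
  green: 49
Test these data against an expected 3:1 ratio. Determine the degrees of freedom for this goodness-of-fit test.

A goodness-of-fit test with 2 phenotype classes has df = 2 − 1 = 1.

1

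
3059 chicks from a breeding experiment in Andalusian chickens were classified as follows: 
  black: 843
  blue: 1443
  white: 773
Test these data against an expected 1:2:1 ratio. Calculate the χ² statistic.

Total ratio parts = 4. Expected numbers out of 3059:
  black: 3059 × 1/4 = 764.75
  blue: 3059 × 2/4 = 1529.5
  white: 3059 × 1/4 = 764.75
χ² = Σ (O − E)² / E
  black: (843 − 764.75)² / 764.75 = 8.0066
  blue: (1443 − 1529.5)² / 1529.5 = 4.8920
  white: (773 − 764.75)² / 764.75 = 0.0890
χ² = 8.0066 + 4.8920 + 0.0890 = 12.9876 ≈ 12.988

12.988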